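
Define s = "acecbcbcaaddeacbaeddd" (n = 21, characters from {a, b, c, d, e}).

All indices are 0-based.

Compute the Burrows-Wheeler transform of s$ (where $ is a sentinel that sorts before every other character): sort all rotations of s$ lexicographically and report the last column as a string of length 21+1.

dce$abcccbabeaddeaddca

rank  rotation                last
    0  $acecbcbcaaddeacbaeddd  d
    1  aaddeacbaeddd$acecbcbc  c
    2  acbaeddd$acecbcbcaadde  e
    3  acecbcbcaaddeacbaeddd$  $
    4  addeacbaeddd$acecbcbca  a
    5  aeddd$acecbcbcaaddeacb  b
    6  baeddd$acecbcbcaaddeac  c
    7  bcaaddeacbaeddd$acecbc  c
    8  bcbcaaddeacbaeddd$acec  c
    9  caaddeacbaeddd$acecbcb  b
   10  cbaeddd$acecbcbcaaddea  a
   11  cbcaaddeacbaeddd$acecb  b
   12  cbcbcaaddeacbaeddd$ace  e
   13  cecbcbcaaddeacbaeddd$a  a
   14  d$acecbcbcaaddeacbaedd  d
   15  dd$acecbcbcaaddeacbaed  d
   16  ddd$acecbcbcaaddeacbae  e
   17  ddeacbaeddd$acecbcbcaa  a
   18  deacbaeddd$acecbcbcaad  d
   19  eacbaeddd$acecbcbcaadd  d
   20  ecbcbcaaddeacbaeddd$ac  c
   21  eddd$acecbcbcaaddeacba  a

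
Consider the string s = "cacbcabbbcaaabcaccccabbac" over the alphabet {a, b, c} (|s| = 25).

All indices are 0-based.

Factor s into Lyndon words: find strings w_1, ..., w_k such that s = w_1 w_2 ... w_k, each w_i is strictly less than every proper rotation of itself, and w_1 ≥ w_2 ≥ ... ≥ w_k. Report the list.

emit factor 1: 'c' (i=0, period=1)
emit factor 2: 'acbc' (i=1, period=4)
emit factor 3: 'abbbc' (i=5, period=5)
emit factor 4: 'aaabcaccccabbac' (i=10, period=15)

["c", "acbc", "abbbc", "aaabcaccccabbac"]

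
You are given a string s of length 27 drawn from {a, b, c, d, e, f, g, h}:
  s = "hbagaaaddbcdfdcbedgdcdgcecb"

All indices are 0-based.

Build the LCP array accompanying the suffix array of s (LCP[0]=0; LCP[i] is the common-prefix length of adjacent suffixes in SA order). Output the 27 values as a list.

sorted suffixes:
  #0 SA[0]=4  'aaaddbcdfdcbedgdcdgcecb'
  #1 SA[1]=5  'aaddbcdfdcbedgdcdgcecb'
  #2 SA[2]=6  'addbcdfdcbedgdcdgcecb'
  #3 SA[3]=2  'agaaaddbcdfdcbedgdcdgcecb'
  #4 SA[4]=26  'b'
  #5 SA[5]=1  'bagaaaddbcdfdcbedgdcdgcecb'
  #6 SA[6]=9  'bcdfdcbedgdcdgcecb'
  #7 SA[7]=15  'bedgdcdgcecb'
  #8 SA[8]=25  'cb'
  #9 SA[9]=14  'cbedgdcdgcecb'
  #10 SA[10]=10  'cdfdcbedgdcdgcecb'
  #11 SA[11]=20  'cdgcecb'
  #12 SA[12]=23  'cecb'
  #13 SA[13]=8  'dbcdfdcbedgdcdgcecb'
  #14 SA[14]=13  'dcbedgdcdgcecb'
  #15 SA[15]=19  'dcdgcecb'
  #16 SA[16]=7  'ddbcdfdcbedgdcdgcecb'
  #17 SA[17]=11  'dfdcbedgdcdgcecb'
  #18 SA[18]=21  'dgcecb'
  #19 SA[19]=17  'dgdcdgcecb'
  #20 SA[20]=24  'ecb'
  #21 SA[21]=16  'edgdcdgcecb'
  #22 SA[22]=12  'fdcbedgdcdgcecb'
  #23 SA[23]=3  'gaaaddbcdfdcbedgdcdgcecb'
  #24 SA[24]=22  'gcecb'
  #25 SA[25]=18  'gdcdgcecb'
  #26 SA[26]=0  'hbagaaaddbcdfdcbedgdcdgcecb'

SA = [4, 5, 6, 2, 26, 1, 9, 15, 25, 14, 10, 20, 23, 8, 13, 19, 7, 11, 21, 17, 24, 16, 12, 3, 22, 18, 0]
i: (SA[i-1],SA[i]) lcp shared
  1: (4,5) 2 'aa'
  2: (5,6) 1 'a'
  3: (6,2) 1 'a'
  4: (2,26) 0 ''
  5: (26,1) 1 'b'
  6: (1,9) 1 'b'
  7: (9,15) 1 'b'
  8: (15,25) 0 ''
  9: (25,14) 2 'cb'
  10: (14,10) 1 'c'
  11: (10,20) 2 'cd'
  12: (20,23) 1 'c'
  13: (23,8) 0 ''
  14: (8,13) 1 'd'
  15: (13,19) 2 'dc'
  16: (19,7) 1 'd'
  17: (7,11) 1 'd'
  18: (11,21) 1 'd'
  19: (21,17) 2 'dg'
  20: (17,24) 0 ''
  21: (24,16) 1 'e'
  22: (16,12) 0 ''
  23: (12,3) 0 ''
  24: (3,22) 1 'g'
  25: (22,18) 1 'g'
  26: (18,0) 0 ''

[0, 2, 1, 1, 0, 1, 1, 1, 0, 2, 1, 2, 1, 0, 1, 2, 1, 1, 1, 2, 0, 1, 0, 0, 1, 1, 0]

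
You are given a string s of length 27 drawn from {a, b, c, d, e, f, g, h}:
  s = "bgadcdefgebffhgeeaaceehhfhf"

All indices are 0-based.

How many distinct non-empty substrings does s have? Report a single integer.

355

sorted suffixes:
  #0 SA[0]=17  'aaceehhfhf'
  #1 SA[1]=18  'aceehhfhf'
  #2 SA[2]=2  'adcdefgebffhgeeaaceehhfhf'
  #3 SA[3]=10  'bffhgeeaaceehhfhf'
  #4 SA[4]=0  'bgadcdefgebffhgeeaaceehhfhf'
  #5 SA[5]=4  'cdefgebffhgeeaaceehhfhf'
  #6 SA[6]=19  'ceehhfhf'
  #7 SA[7]=3  'dcdefgebffhgeeaaceehhfhf'
  #8 SA[8]=5  'defgebffhgeeaaceehhfhf'
  #9 SA[9]=16  'eaaceehhfhf'
  #10 SA[10]=9  'ebffhgeeaaceehhfhf'
  #11 SA[11]=15  'eeaaceehhfhf'
  #12 SA[12]=20  'eehhfhf'
  #13 SA[13]=6  'efgebffhgeeaaceehhfhf'
  #14 SA[14]=21  'ehhfhf'
  #15 SA[15]=26  'f'
  #16 SA[16]=11  'ffhgeeaaceehhfhf'
  #17 SA[17]=7  'fgebffhgeeaaceehhfhf'
  #18 SA[18]=24  'fhf'
  #19 SA[19]=12  'fhgeeaaceehhfhf'
  #20 SA[20]=1  'gadcdefgebffhgeeaaceehhfhf'
  #21 SA[21]=8  'gebffhgeeaaceehhfhf'
  #22 SA[22]=14  'geeaaceehhfhf'
  #23 SA[23]=25  'hf'
  #24 SA[24]=23  'hfhf'
  #25 SA[25]=13  'hgeeaaceehhfhf'
  #26 SA[26]=22  'hhfhf'

SA = [17, 18, 2, 10, 0, 4, 19, 3, 5, 16, 9, 15, 20, 6, 21, 26, 11, 7, 24, 12, 1, 8, 14, 25, 23, 13, 22]
[i] adj suffixes → lcp
  [1] 17/18 → 1 ('a')
  [2] 18/2 → 1 ('a')
  [3] 2/10 → 0 ('')
  [4] 10/0 → 1 ('b')
  [5] 0/4 → 0 ('')
  [6] 4/19 → 1 ('c')
  [7] 19/3 → 0 ('')
  [8] 3/5 → 1 ('d')
  [9] 5/16 → 0 ('')
  [10] 16/9 → 1 ('e')
  [11] 9/15 → 1 ('e')
  [12] 15/20 → 2 ('ee')
  [13] 20/6 → 1 ('e')
  [14] 6/21 → 1 ('e')
  [15] 21/26 → 0 ('')
  [16] 26/11 → 1 ('f')
  [17] 11/7 → 1 ('f')
  [18] 7/24 → 1 ('f')
  [19] 24/12 → 2 ('fh')
  [20] 12/1 → 0 ('')
  [21] 1/8 → 1 ('g')
  [22] 8/14 → 2 ('ge')
  [23] 14/25 → 0 ('')
  [24] 25/23 → 2 ('hf')
  [25] 23/13 → 1 ('h')
  [26] 13/22 → 1 ('h')

n(n+1)/2 = 27·28/2 = 378
Σ LCP = 0 + 1 + 1 + 0 + 1 + 0 + 1 + 0 + 1 + 0 + 1 + 1 + 2 + 1 + 1 + 0 + 1 + 1 + 1 + 2 + 0 + 1 + 2 + 0 + 2 + 1 + 1 = 23
distinct = 378 − 23 = 355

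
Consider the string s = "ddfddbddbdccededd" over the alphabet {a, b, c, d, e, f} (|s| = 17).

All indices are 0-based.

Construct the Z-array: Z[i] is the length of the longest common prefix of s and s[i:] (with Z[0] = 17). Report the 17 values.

[17, 1, 0, 2, 1, 0, 2, 1, 0, 1, 0, 0, 0, 1, 0, 2, 1]

Z[0]=17
i=1: outside box; Z[1]=1 extend→box=[1,2)
i=2: outside box; Z[2]=0
i=3: outside box; Z[3]=2 extend→box=[3,5)
i=4: min(r-i=1, Z[1]=1)=1; Z[4]=1
i=5: outside box; Z[5]=0
i=6: outside box; Z[6]=2 extend→box=[6,8)
i=7: min(r-i=1, Z[1]=1)=1; Z[7]=1
i=8: outside box; Z[8]=0
i=9: outside box; Z[9]=1 extend→box=[9,10)
i=10: outside box; Z[10]=0
i=11: outside box; Z[11]=0
i=12: outside box; Z[12]=0
i=13: outside box; Z[13]=1 extend→box=[13,14)
i=14: outside box; Z[14]=0
i=15: outside box; Z[15]=2 extend→box=[15,17)
i=16: min(r-i=1, Z[1]=1)=1; Z[16]=1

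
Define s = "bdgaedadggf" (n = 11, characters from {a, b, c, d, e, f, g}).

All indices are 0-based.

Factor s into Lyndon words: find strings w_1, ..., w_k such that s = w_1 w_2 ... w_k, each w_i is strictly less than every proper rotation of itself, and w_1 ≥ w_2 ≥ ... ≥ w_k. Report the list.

emit factor 1: 'bdg' (i=0, period=3)
emit factor 2: 'aed' (i=3, period=3)
emit factor 3: 'adggf' (i=6, period=5)

["bdg", "aed", "adggf"]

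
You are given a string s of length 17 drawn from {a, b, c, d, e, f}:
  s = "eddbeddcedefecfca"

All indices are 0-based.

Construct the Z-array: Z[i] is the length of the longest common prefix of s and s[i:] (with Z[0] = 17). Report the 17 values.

[17, 0, 0, 0, 3, 0, 0, 0, 2, 0, 1, 0, 1, 0, 0, 0, 0]

Z[0]=17
i=1: fresh scan; Z[1]=0
i=2: fresh scan; Z[2]=0
i=3: fresh scan; Z[3]=0
i=4: fresh scan; Z[4]=3 scan→box=[4,7)
i=5: min(r-i=2, Z[1]=0)=0; Z[5]=0
i=6: min(r-i=1, Z[2]=0)=0; Z[6]=0
i=7: fresh scan; Z[7]=0
i=8: fresh scan; Z[8]=2 scan→box=[8,10)
i=9: min(r-i=1, Z[1]=0)=0; Z[9]=0
i=10: fresh scan; Z[10]=1 scan→box=[10,11)
i=11: fresh scan; Z[11]=0
i=12: fresh scan; Z[12]=1 scan→box=[12,13)
i=13: fresh scan; Z[13]=0
i=14: fresh scan; Z[14]=0
i=15: fresh scan; Z[15]=0
i=16: fresh scan; Z[16]=0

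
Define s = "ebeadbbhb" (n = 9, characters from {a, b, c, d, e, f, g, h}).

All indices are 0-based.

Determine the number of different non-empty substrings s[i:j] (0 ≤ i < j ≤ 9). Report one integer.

sorted suffixes:
  #0 SA[0]=3  'adbbhb'
  #1 SA[1]=8  'b'
  #2 SA[2]=5  'bbhb'
  #3 SA[3]=1  'beadbbhb'
  #4 SA[4]=6  'bhb'
  #5 SA[5]=4  'dbbhb'
  #6 SA[6]=2  'eadbbhb'
  #7 SA[7]=0  'ebeadbbhb'
  #8 SA[8]=7  'hb'

SA = [3, 8, 5, 1, 6, 4, 2, 0, 7]
i: (SA[i-1],SA[i]) lcp shared
  1: (3,8) 0 ''
  2: (8,5) 1 'b'
  3: (5,1) 1 'b'
  4: (1,6) 1 'b'
  5: (6,4) 0 ''
  6: (4,2) 0 ''
  7: (2,0) 1 'e'
  8: (0,7) 0 ''

n(n+1)/2 = 9·10/2 = 45
Σ LCP = 0 + 0 + 1 + 1 + 1 + 0 + 0 + 1 + 0 = 4
distinct = 45 − 4 = 41

41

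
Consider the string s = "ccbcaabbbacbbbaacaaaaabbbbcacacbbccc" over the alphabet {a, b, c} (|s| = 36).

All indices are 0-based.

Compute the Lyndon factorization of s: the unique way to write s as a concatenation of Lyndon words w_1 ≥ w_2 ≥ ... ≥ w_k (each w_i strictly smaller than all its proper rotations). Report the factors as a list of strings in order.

emit factor 1: 'c' (i=0, period=1)
emit factor 2: 'c' (i=1, period=1)
emit factor 3: 'bc' (i=2, period=2)
emit factor 4: 'aabbbacbbbaac' (i=4, period=13)
emit factor 5: 'aaaaabbbbcacacbbccc' (i=17, period=19)

["c", "c", "bc", "aabbbacbbbaac", "aaaaabbbbcacacbbccc"]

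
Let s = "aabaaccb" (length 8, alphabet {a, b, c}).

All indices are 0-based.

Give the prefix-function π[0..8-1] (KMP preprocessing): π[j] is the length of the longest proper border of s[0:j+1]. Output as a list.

[0, 1, 0, 1, 2, 0, 0, 0]

π[0] = 0
j=1 s[j]='a': π[1]=1 (border 'a')
j=2 s[j]='b': k: 1→0; π[2]=0 (border '')
j=3 s[j]='a': π[3]=1 (border 'a')
j=4 s[j]='a': π[4]=2 (border 'aa')
j=5 s[j]='c': k: 2→1→0; π[5]=0 (border '')
j=6 s[j]='c': π[6]=0 (border '')
j=7 s[j]='b': π[7]=0 (border '')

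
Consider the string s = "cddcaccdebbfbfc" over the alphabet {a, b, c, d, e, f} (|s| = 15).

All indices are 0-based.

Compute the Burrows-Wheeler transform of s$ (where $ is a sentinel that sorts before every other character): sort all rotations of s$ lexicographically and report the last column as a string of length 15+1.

ccebffda$cdccdbb

rank  rotation          last
    0  $cddcaccdebbfbfc  c
    1  accdebbfbfc$cddc  c
    2  bbfbfc$cddcaccde  e
    3  bfbfc$cddcaccdeb  b
    4  bfc$cddcaccdebbf  f
    5  c$cddcaccdebbfbf  f
    6  caccdebbfbfc$cdd  d
    7  ccdebbfbfc$cddca  a
    8  cddcaccdebbfbfc$  $
    9  cdebbfbfc$cddcac  c
   10  dcaccdebbfbfc$cd  d
   11  ddcaccdebbfbfc$c  c
   12  debbfbfc$cddcacc  c
   13  ebbfbfc$cddcaccd  d
   14  fbfc$cddcaccdebb  b
   15  fc$cddcaccdebbfb  b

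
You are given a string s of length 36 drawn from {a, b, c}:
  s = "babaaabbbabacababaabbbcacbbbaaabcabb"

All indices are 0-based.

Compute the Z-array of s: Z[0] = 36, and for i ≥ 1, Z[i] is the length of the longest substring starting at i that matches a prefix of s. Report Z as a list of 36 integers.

Z[0]=36
i=1: i≥r, start 0; Z[1]=0
i=2: i≥r, start 0; Z[2]=2 extend→box=[2,4)
i=3: min(r-i=1, Z[1]=0)=0; Z[3]=0
i=4: i≥r, start 0; Z[4]=0
i=5: i≥r, start 0; Z[5]=0
i=6: i≥r, start 0; Z[6]=1 extend→box=[6,7)
i=7: i≥r, start 0; Z[7]=1 extend→box=[7,8)
i=8: i≥r, start 0; Z[8]=4 extend→box=[8,12)
i=9: min(r-i=3, Z[1]=0)=0; Z[9]=0
i=10: min(r-i=2, Z[2]=2)=2; Z[10]=2
i=11: min(r-i=1, Z[3]=0)=0; Z[11]=0
i=12: i≥r, start 0; Z[12]=0
i=13: i≥r, start 0; Z[13]=0
i=14: i≥r, start 0; Z[14]=5 extend→box=[14,19)
i=15: min(r-i=4, Z[1]=0)=0; Z[15]=0
i=16: min(r-i=3, Z[2]=2)=2; Z[16]=2
i=17: min(r-i=2, Z[3]=0)=0; Z[17]=0
i=18: min(r-i=1, Z[4]=0)=0; Z[18]=0
i=19: i≥r, start 0; Z[19]=1 extend→box=[19,20)
i=20: i≥r, start 0; Z[20]=1 extend→box=[20,21)
i=21: i≥r, start 0; Z[21]=1 extend→box=[21,22)
i=22: i≥r, start 0; Z[22]=0
i=23: i≥r, start 0; Z[23]=0
i=24: i≥r, start 0; Z[24]=0
i=25: i≥r, start 0; Z[25]=1 extend→box=[25,26)
i=26: i≥r, start 0; Z[26]=1 extend→box=[26,27)
i=27: i≥r, start 0; Z[27]=2 extend→box=[27,29)
i=28: min(r-i=1, Z[1]=0)=0; Z[28]=0
i=29: i≥r, start 0; Z[29]=0
i=30: i≥r, start 0; Z[30]=0
i=31: i≥r, start 0; Z[31]=1 extend→box=[31,32)
i=32: i≥r, start 0; Z[32]=0
i=33: i≥r, start 0; Z[33]=0
i=34: i≥r, start 0; Z[34]=1 extend→box=[34,35)
i=35: i≥r, start 0; Z[35]=1 extend→box=[35,36)

[36, 0, 2, 0, 0, 0, 1, 1, 4, 0, 2, 0, 0, 0, 5, 0, 2, 0, 0, 1, 1, 1, 0, 0, 0, 1, 1, 2, 0, 0, 0, 1, 0, 0, 1, 1]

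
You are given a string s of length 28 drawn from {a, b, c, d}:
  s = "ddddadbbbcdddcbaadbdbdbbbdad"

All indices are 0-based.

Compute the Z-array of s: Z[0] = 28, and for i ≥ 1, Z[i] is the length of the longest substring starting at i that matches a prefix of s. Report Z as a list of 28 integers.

Z[0]=28
i=1: outside box; Z[1]=3 scan→box=[1,4)
i=2: min(r-i=2, Z[1]=3)=2; Z[2]=2
i=3: min(r-i=1, Z[2]=2)=1; Z[3]=1
i=4: outside box; Z[4]=0
i=5: outside box; Z[5]=1 scan→box=[5,6)
i=6: outside box; Z[6]=0
i=7: outside box; Z[7]=0
i=8: outside box; Z[8]=0
i=9: outside box; Z[9]=0
i=10: outside box; Z[10]=3 scan→box=[10,13)
i=11: min(r-i=2, Z[1]=3)=2; Z[11]=2
i=12: min(r-i=1, Z[2]=2)=1; Z[12]=1
i=13: outside box; Z[13]=0
i=14: outside box; Z[14]=0
i=15: outside box; Z[15]=0
i=16: outside box; Z[16]=0
i=17: outside box; Z[17]=1 scan→box=[17,18)
i=18: outside box; Z[18]=0
i=19: outside box; Z[19]=1 scan→box=[19,20)
i=20: outside box; Z[20]=0
i=21: outside box; Z[21]=1 scan→box=[21,22)
i=22: outside box; Z[22]=0
i=23: outside box; Z[23]=0
i=24: outside box; Z[24]=0
i=25: outside box; Z[25]=1 scan→box=[25,26)
i=26: outside box; Z[26]=0
i=27: outside box; Z[27]=1 scan→box=[27,28)

[28, 3, 2, 1, 0, 1, 0, 0, 0, 0, 3, 2, 1, 0, 0, 0, 0, 1, 0, 1, 0, 1, 0, 0, 0, 1, 0, 1]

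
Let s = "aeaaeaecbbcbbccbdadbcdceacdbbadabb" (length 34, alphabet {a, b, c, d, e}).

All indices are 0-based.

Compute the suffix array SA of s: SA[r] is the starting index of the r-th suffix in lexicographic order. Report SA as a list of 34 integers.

[2, 31, 24, 29, 17, 0, 3, 5, 33, 28, 32, 27, 8, 11, 9, 12, 19, 15, 7, 10, 14, 13, 25, 20, 22, 30, 16, 26, 18, 21, 1, 23, 4, 6]

rank | idx | suffix
   0 |   2 | aaeaecbbcbbccbdadbcdceacdbbadabb
   1 |  31 | abb
   2 |  24 | acdbbadabb
   3 |  29 | adabb
   4 |  17 | adbcdceacdbbadabb
   5 |   0 | aeaaeaecbbcbbccbdadbcdceacdbbadabb
   6 |   3 | aeaecbbcbbccbdadbcdceacdbbadabb
   7 |   5 | aecbbcbbccbdadbcdceacdbbadabb
   8 |  33 | b
   9 |  28 | badabb
  10 |  32 | bb
  11 |  27 | bbadabb
  12 |   8 | bbcbbccbdadbcdceacdbbadabb
  13 |  11 | bbccbdadbcdceacdbbadabb
  14 |   9 | bcbbccbdadbcdceacdbbadabb
  15 |  12 | bccbdadbcdceacdbbadabb
  16 |  19 | bcdceacdbbadabb
  17 |  15 | bdadbcdceacdbbadabb
  18 |   7 | cbbcbbccbdadbcdceacdbbadabb
  19 |  10 | cbbccbdadbcdceacdbbadabb
  20 |  14 | cbdadbcdceacdbbadabb
  21 |  13 | ccbdadbcdceacdbbadabb
  22 |  25 | cdbbadabb
  23 |  20 | cdceacdbbadabb
  24 |  22 | ceacdbbadabb
  25 |  30 | dabb
  26 |  16 | dadbcdceacdbbadabb
  27 |  26 | dbbadabb
  28 |  18 | dbcdceacdbbadabb
  29 |  21 | dceacdbbadabb
  30 |   1 | eaaeaecbbcbbccbdadbcdceacdbbadabb
  31 |  23 | eacdbbadabb
  32 |   4 | eaecbbcbbccbdadbcdceacdbbadabb
  33 |   6 | ecbbcbbccbdadbcdceacdbbadabb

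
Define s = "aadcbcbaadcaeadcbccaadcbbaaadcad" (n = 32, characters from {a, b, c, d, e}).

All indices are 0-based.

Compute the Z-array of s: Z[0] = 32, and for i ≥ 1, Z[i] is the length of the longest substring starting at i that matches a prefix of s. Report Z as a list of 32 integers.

Z[0]=32
i=1: i≥r, start 0; Z[1]=1 extend→box=[1,2)
i=2: i≥r, start 0; Z[2]=0
i=3: i≥r, start 0; Z[3]=0
i=4: i≥r, start 0; Z[4]=0
i=5: i≥r, start 0; Z[5]=0
i=6: i≥r, start 0; Z[6]=0
i=7: i≥r, start 0; Z[7]=4 extend→box=[7,11)
i=8: min(r-i=3, Z[1]=1)=1; Z[8]=1
i=9: min(r-i=2, Z[2]=0)=0; Z[9]=0
i=10: min(r-i=1, Z[3]=0)=0; Z[10]=0
i=11: i≥r, start 0; Z[11]=1 extend→box=[11,12)
i=12: i≥r, start 0; Z[12]=0
i=13: i≥r, start 0; Z[13]=1 extend→box=[13,14)
i=14: i≥r, start 0; Z[14]=0
i=15: i≥r, start 0; Z[15]=0
i=16: i≥r, start 0; Z[16]=0
i=17: i≥r, start 0; Z[17]=0
i=18: i≥r, start 0; Z[18]=0
i=19: i≥r, start 0; Z[19]=5 extend→box=[19,24)
i=20: min(r-i=4, Z[1]=1)=1; Z[20]=1
i=21: min(r-i=3, Z[2]=0)=0; Z[21]=0
i=22: min(r-i=2, Z[3]=0)=0; Z[22]=0
i=23: min(r-i=1, Z[4]=0)=0; Z[23]=0
i=24: i≥r, start 0; Z[24]=0
i=25: i≥r, start 0; Z[25]=2 extend→box=[25,27)
i=26: min(r-i=1, Z[1]=1)=1; Z[26]=4 extend→box=[26,30)
i=27: min(r-i=3, Z[1]=1)=1; Z[27]=1
i=28: min(r-i=2, Z[2]=0)=0; Z[28]=0
i=29: min(r-i=1, Z[3]=0)=0; Z[29]=0
i=30: i≥r, start 0; Z[30]=1 extend→box=[30,31)
i=31: i≥r, start 0; Z[31]=0

[32, 1, 0, 0, 0, 0, 0, 4, 1, 0, 0, 1, 0, 1, 0, 0, 0, 0, 0, 5, 1, 0, 0, 0, 0, 2, 4, 1, 0, 0, 1, 0]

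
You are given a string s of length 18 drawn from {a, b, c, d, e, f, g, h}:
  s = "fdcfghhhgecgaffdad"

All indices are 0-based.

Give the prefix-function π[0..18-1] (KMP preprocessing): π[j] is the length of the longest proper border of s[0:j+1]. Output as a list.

π[0] = 0
j=1 s[j]='d': π[1]=0 (border '')
j=2 s[j]='c': π[2]=0 (border '')
j=3 s[j]='f': π[3]=1 (border 'f')
j=4 s[j]='g': k: 1→0; π[4]=0 (border '')
j=5 s[j]='h': π[5]=0 (border '')
j=6 s[j]='h': π[6]=0 (border '')
j=7 s[j]='h': π[7]=0 (border '')
j=8 s[j]='g': π[8]=0 (border '')
j=9 s[j]='e': π[9]=0 (border '')
j=10 s[j]='c': π[10]=0 (border '')
j=11 s[j]='g': π[11]=0 (border '')
j=12 s[j]='a': π[12]=0 (border '')
j=13 s[j]='f': π[13]=1 (border 'f')
j=14 s[j]='f': k: 1→0; π[14]=1 (border 'f')
j=15 s[j]='d': π[15]=2 (border 'fd')
j=16 s[j]='a': k: 2→0; π[16]=0 (border '')
j=17 s[j]='d': π[17]=0 (border '')

[0, 0, 0, 1, 0, 0, 0, 0, 0, 0, 0, 0, 0, 1, 1, 2, 0, 0]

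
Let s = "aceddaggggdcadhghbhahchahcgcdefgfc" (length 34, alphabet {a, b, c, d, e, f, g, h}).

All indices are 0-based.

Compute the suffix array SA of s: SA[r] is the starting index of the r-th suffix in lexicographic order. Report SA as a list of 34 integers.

[0, 12, 5, 23, 19, 17, 33, 11, 27, 1, 25, 21, 4, 10, 3, 28, 13, 2, 29, 32, 30, 26, 9, 31, 8, 7, 6, 15, 22, 18, 16, 24, 20, 14]

sorted suffixes:
  #0 SA[0]=0  'aceddaggggdcadhghbhahchahcgcdefgfc'
  #1 SA[1]=12  'adhghbhahchahcgcdefgfc'
  #2 SA[2]=5  'aggggdcadhghbhahchahcgcdefgfc'
  #3 SA[3]=23  'ahcgcdefgfc'
  #4 SA[4]=19  'ahchahcgcdefgfc'
  #5 SA[5]=17  'bhahchahcgcdefgfc'
  #6 SA[6]=33  'c'
  #7 SA[7]=11  'cadhghbhahchahcgcdefgfc'
  #8 SA[8]=27  'cdefgfc'
  #9 SA[9]=1  'ceddaggggdcadhghbhahchahcgcdefgfc'
  #10 SA[10]=25  'cgcdefgfc'
  #11 SA[11]=21  'chahcgcdefgfc'
  #12 SA[12]=4  'daggggdcadhghbhahchahcgcdefgfc'
  #13 SA[13]=10  'dcadhghbhahchahcgcdefgfc'
  #14 SA[14]=3  'ddaggggdcadhghbhahchahcgcdefgfc'
  #15 SA[15]=28  'defgfc'
  #16 SA[16]=13  'dhghbhahchahcgcdefgfc'
  #17 SA[17]=2  'eddaggggdcadhghbhahchahcgcdefgfc'
  #18 SA[18]=29  'efgfc'
  #19 SA[19]=32  'fc'
  #20 SA[20]=30  'fgfc'
  #21 SA[21]=26  'gcdefgfc'
  #22 SA[22]=9  'gdcadhghbhahchahcgcdefgfc'
  #23 SA[23]=31  'gfc'
  #24 SA[24]=8  'ggdcadhghbhahchahcgcdefgfc'
  #25 SA[25]=7  'gggdcadhghbhahchahcgcdefgfc'
  #26 SA[26]=6  'ggggdcadhghbhahchahcgcdefgfc'
  #27 SA[27]=15  'ghbhahchahcgcdefgfc'
  #28 SA[28]=22  'hahcgcdefgfc'
  #29 SA[29]=18  'hahchahcgcdefgfc'
  #30 SA[30]=16  'hbhahchahcgcdefgfc'
  #31 SA[31]=24  'hcgcdefgfc'
  #32 SA[32]=20  'hchahcgcdefgfc'
  #33 SA[33]=14  'hghbhahchahcgcdefgfc'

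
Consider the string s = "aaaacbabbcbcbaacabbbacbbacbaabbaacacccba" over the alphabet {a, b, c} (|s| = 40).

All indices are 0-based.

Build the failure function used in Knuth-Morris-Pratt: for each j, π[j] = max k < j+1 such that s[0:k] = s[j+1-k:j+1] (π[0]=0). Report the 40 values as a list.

π[0] = 0
j=1 s[j]='a': π[1]=1 (border 'a')
j=2 s[j]='a': π[2]=2 (border 'aa')
j=3 s[j]='a': π[3]=3 (border 'aaa')
j=4 s[j]='c': k: 3→2→1→0; π[4]=0 (border '')
j=5 s[j]='b': π[5]=0 (border '')
j=6 s[j]='a': π[6]=1 (border 'a')
j=7 s[j]='b': k: 1→0; π[7]=0 (border '')
j=8 s[j]='b': π[8]=0 (border '')
j=9 s[j]='c': π[9]=0 (border '')
j=10 s[j]='b': π[10]=0 (border '')
j=11 s[j]='c': π[11]=0 (border '')
j=12 s[j]='b': π[12]=0 (border '')
j=13 s[j]='a': π[13]=1 (border 'a')
j=14 s[j]='a': π[14]=2 (border 'aa')
j=15 s[j]='c': k: 2→1→0; π[15]=0 (border '')
j=16 s[j]='a': π[16]=1 (border 'a')
j=17 s[j]='b': k: 1→0; π[17]=0 (border '')
j=18 s[j]='b': π[18]=0 (border '')
j=19 s[j]='b': π[19]=0 (border '')
j=20 s[j]='a': π[20]=1 (border 'a')
j=21 s[j]='c': k: 1→0; π[21]=0 (border '')
j=22 s[j]='b': π[22]=0 (border '')
j=23 s[j]='b': π[23]=0 (border '')
j=24 s[j]='a': π[24]=1 (border 'a')
j=25 s[j]='c': k: 1→0; π[25]=0 (border '')
j=26 s[j]='b': π[26]=0 (border '')
j=27 s[j]='a': π[27]=1 (border 'a')
j=28 s[j]='a': π[28]=2 (border 'aa')
j=29 s[j]='b': k: 2→1→0; π[29]=0 (border '')
j=30 s[j]='b': π[30]=0 (border '')
j=31 s[j]='a': π[31]=1 (border 'a')
j=32 s[j]='a': π[32]=2 (border 'aa')
j=33 s[j]='c': k: 2→1→0; π[33]=0 (border '')
j=34 s[j]='a': π[34]=1 (border 'a')
j=35 s[j]='c': k: 1→0; π[35]=0 (border '')
j=36 s[j]='c': π[36]=0 (border '')
j=37 s[j]='c': π[37]=0 (border '')
j=38 s[j]='b': π[38]=0 (border '')
j=39 s[j]='a': π[39]=1 (border 'a')

[0, 1, 2, 3, 0, 0, 1, 0, 0, 0, 0, 0, 0, 1, 2, 0, 1, 0, 0, 0, 1, 0, 0, 0, 1, 0, 0, 1, 2, 0, 0, 1, 2, 0, 1, 0, 0, 0, 0, 1]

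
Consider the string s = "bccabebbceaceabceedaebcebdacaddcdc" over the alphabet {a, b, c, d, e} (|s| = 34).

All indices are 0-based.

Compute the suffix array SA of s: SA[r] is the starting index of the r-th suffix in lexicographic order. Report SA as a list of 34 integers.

[13, 3, 26, 10, 28, 19, 6, 0, 7, 21, 14, 24, 4, 33, 2, 27, 1, 31, 11, 8, 22, 15, 25, 18, 32, 30, 29, 12, 9, 5, 20, 23, 17, 16]

rank→(start, suffix):
  0 → (13, 'abceedaebcebdacaddcdc')
  1 → (3, 'abebbceaceabceedaebcebdacaddcdc')
  2 → (26, 'acaddcdc')
  3 → (10, 'aceabceedaebcebdacaddcdc')
  4 → (28, 'addcdc')
  5 → (19, 'aebcebdacaddcdc')
  6 → (6, 'bbceaceabceedaebcebdacaddcdc')
  7 → (0, 'bccabebbceaceabceedaebcebdacaddcdc')
  8 → (7, 'bceaceabceedaebcebdacaddcdc')
  9 → (21, 'bcebdacaddcdc')
  10 → (14, 'bceedaebcebdacaddcdc')
  11 → (24, 'bdacaddcdc')
  12 → (4, 'bebbceaceabceedaebcebdacaddcdc')
  13 → (33, 'c')
  14 → (2, 'cabebbceaceabceedaebcebdacaddcdc')
  15 → (27, 'caddcdc')
  16 → (1, 'ccabebbceaceabceedaebcebdacaddcdc')
  17 → (31, 'cdc')
  18 → (11, 'ceabceedaebcebdacaddcdc')
  19 → (8, 'ceaceabceedaebcebdacaddcdc')
  20 → (22, 'cebdacaddcdc')
  21 → (15, 'ceedaebcebdacaddcdc')
  22 → (25, 'dacaddcdc')
  23 → (18, 'daebcebdacaddcdc')
  24 → (32, 'dc')
  25 → (30, 'dcdc')
  26 → (29, 'ddcdc')
  27 → (12, 'eabceedaebcebdacaddcdc')
  28 → (9, 'eaceabceedaebcebdacaddcdc')
  29 → (5, 'ebbceaceabceedaebcebdacaddcdc')
  30 → (20, 'ebcebdacaddcdc')
  31 → (23, 'ebdacaddcdc')
  32 → (17, 'edaebcebdacaddcdc')
  33 → (16, 'eedaebcebdacaddcdc')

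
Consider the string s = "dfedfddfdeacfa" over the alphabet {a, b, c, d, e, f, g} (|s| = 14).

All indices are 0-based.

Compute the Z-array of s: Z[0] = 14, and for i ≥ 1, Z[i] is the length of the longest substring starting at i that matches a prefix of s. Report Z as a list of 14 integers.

[14, 0, 0, 2, 0, 1, 2, 0, 1, 0, 0, 0, 0, 0]

Z[0]=14
i=1: outside box; Z[1]=0
i=2: outside box; Z[2]=0
i=3: outside box; Z[3]=2 extend→box=[3,5)
i=4: min(r-i=1, Z[1]=0)=0; Z[4]=0
i=5: outside box; Z[5]=1 extend→box=[5,6)
i=6: outside box; Z[6]=2 extend→box=[6,8)
i=7: min(r-i=1, Z[1]=0)=0; Z[7]=0
i=8: outside box; Z[8]=1 extend→box=[8,9)
i=9: outside box; Z[9]=0
i=10: outside box; Z[10]=0
i=11: outside box; Z[11]=0
i=12: outside box; Z[12]=0
i=13: outside box; Z[13]=0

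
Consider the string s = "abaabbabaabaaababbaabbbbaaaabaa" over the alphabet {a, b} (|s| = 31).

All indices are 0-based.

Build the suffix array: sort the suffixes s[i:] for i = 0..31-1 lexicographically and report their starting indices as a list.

rank→(start, suffix):
  0 → (30, 'a')
  1 → (29, 'aa')
  2 → (24, 'aaaabaa')
  3 → (25, 'aaabaa')
  4 → (11, 'aaababbaabbbbaaaabaa')
  5 → (26, 'aabaa')
  6 → (8, 'aabaaababbaabbbbaaaabaa')
  7 → (12, 'aababbaabbbbaaaabaa')
  8 → (2, 'aabbabaabaaababbaabbbbaaaabaa')
  9 → (18, 'aabbbbaaaabaa')
  10 → (27, 'abaa')
  11 → (9, 'abaaababbaabbbbaaaabaa')
  12 → (6, 'abaabaaababbaabbbbaaaabaa')
  13 → (0, 'abaabbabaabaaababbaabbbbaaaabaa')
  14 → (13, 'ababbaabbbbaaaabaa')
  15 → (15, 'abbaabbbbaaaabaa')
  16 → (3, 'abbabaabaaababbaabbbbaaaabaa')
  17 → (19, 'abbbbaaaabaa')
  18 → (28, 'baa')
  19 → (23, 'baaaabaa')
  20 → (10, 'baaababbaabbbbaaaabaa')
  21 → (7, 'baabaaababbaabbbbaaaabaa')
  22 → (1, 'baabbabaabaaababbaabbbbaaaabaa')
  23 → (17, 'baabbbbaaaabaa')
  24 → (5, 'babaabaaababbaabbbbaaaabaa')
  25 → (14, 'babbaabbbbaaaabaa')
  26 → (22, 'bbaaaabaa')
  27 → (16, 'bbaabbbbaaaabaa')
  28 → (4, 'bbabaabaaababbaabbbbaaaabaa')
  29 → (21, 'bbbaaaabaa')
  30 → (20, 'bbbbaaaabaa')

[30, 29, 24, 25, 11, 26, 8, 12, 2, 18, 27, 9, 6, 0, 13, 15, 3, 19, 28, 23, 10, 7, 1, 17, 5, 14, 22, 16, 4, 21, 20]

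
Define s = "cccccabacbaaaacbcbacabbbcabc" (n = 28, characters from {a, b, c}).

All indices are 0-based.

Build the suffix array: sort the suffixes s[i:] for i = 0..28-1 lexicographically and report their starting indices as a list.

[10, 11, 12, 5, 20, 25, 18, 7, 13, 9, 17, 6, 21, 22, 26, 23, 15, 27, 4, 19, 24, 8, 16, 14, 3, 2, 1, 0]

rank | idx | suffix
   0 |  10 | aaaacbcbacabbbcabc
   1 |  11 | aaacbcbacabbbcabc
   2 |  12 | aacbcbacabbbcabc
   3 |   5 | abacbaaaacbcbacabbbcabc
   4 |  20 | abbbcabc
   5 |  25 | abc
   6 |  18 | acabbbcabc
   7 |   7 | acbaaaacbcbacabbbcabc
   8 |  13 | acbcbacabbbcabc
   9 |   9 | baaaacbcbacabbbcabc
  10 |  17 | bacabbbcabc
  11 |   6 | bacbaaaacbcbacabbbcabc
  12 |  21 | bbbcabc
  13 |  22 | bbcabc
  14 |  26 | bc
  15 |  23 | bcabc
  16 |  15 | bcbacabbbcabc
  17 |  27 | c
  18 |   4 | cabacbaaaacbcbacabbbcabc
  19 |  19 | cabbbcabc
  20 |  24 | cabc
  21 |   8 | cbaaaacbcbacabbbcabc
  22 |  16 | cbacabbbcabc
  23 |  14 | cbcbacabbbcabc
  24 |   3 | ccabacbaaaacbcbacabbbcabc
  25 |   2 | cccabacbaaaacbcbacabbbcabc
  26 |   1 | ccccabacbaaaacbcbacabbbcabc
  27 |   0 | cccccabacbaaaacbcbacabbbcabc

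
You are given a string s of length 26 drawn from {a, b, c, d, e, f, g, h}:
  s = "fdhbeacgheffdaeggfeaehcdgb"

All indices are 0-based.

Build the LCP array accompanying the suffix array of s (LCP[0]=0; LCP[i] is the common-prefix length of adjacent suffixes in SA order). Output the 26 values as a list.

rank→(start, suffix):
  0 → (5, 'acgheffdaeggfeaehcdgb')
  1 → (13, 'aeggfeaehcdgb')
  2 → (19, 'aehcdgb')
  3 → (25, 'b')
  4 → (3, 'beacgheffdaeggfeaehcdgb')
  5 → (22, 'cdgb')
  6 → (6, 'cgheffdaeggfeaehcdgb')
  7 → (12, 'daeggfeaehcdgb')
  8 → (23, 'dgb')
  9 → (1, 'dhbeacgheffdaeggfeaehcdgb')
  10 → (4, 'eacgheffdaeggfeaehcdgb')
  11 → (18, 'eaehcdgb')
  12 → (9, 'effdaeggfeaehcdgb')
  13 → (14, 'eggfeaehcdgb')
  14 → (20, 'ehcdgb')
  15 → (11, 'fdaeggfeaehcdgb')
  16 → (0, 'fdhbeacgheffdaeggfeaehcdgb')
  17 → (17, 'feaehcdgb')
  18 → (10, 'ffdaeggfeaehcdgb')
  19 → (24, 'gb')
  20 → (16, 'gfeaehcdgb')
  21 → (15, 'ggfeaehcdgb')
  22 → (7, 'gheffdaeggfeaehcdgb')
  23 → (2, 'hbeacgheffdaeggfeaehcdgb')
  24 → (21, 'hcdgb')
  25 → (8, 'heffdaeggfeaehcdgb')

SA = [5, 13, 19, 25, 3, 22, 6, 12, 23, 1, 4, 18, 9, 14, 20, 11, 0, 17, 10, 24, 16, 15, 7, 2, 21, 8]
i: (SA[i-1],SA[i]) lcp shared
  1: (5,13) 1 'a'
  2: (13,19) 2 'ae'
  3: (19,25) 0 ''
  4: (25,3) 1 'b'
  5: (3,22) 0 ''
  6: (22,6) 1 'c'
  7: (6,12) 0 ''
  8: (12,23) 1 'd'
  9: (23,1) 1 'd'
  10: (1,4) 0 ''
  11: (4,18) 2 'ea'
  12: (18,9) 1 'e'
  13: (9,14) 1 'e'
  14: (14,20) 1 'e'
  15: (20,11) 0 ''
  16: (11,0) 2 'fd'
  17: (0,17) 1 'f'
  18: (17,10) 1 'f'
  19: (10,24) 0 ''
  20: (24,16) 1 'g'
  21: (16,15) 1 'g'
  22: (15,7) 1 'g'
  23: (7,2) 0 ''
  24: (2,21) 1 'h'
  25: (21,8) 1 'h'

[0, 1, 2, 0, 1, 0, 1, 0, 1, 1, 0, 2, 1, 1, 1, 0, 2, 1, 1, 0, 1, 1, 1, 0, 1, 1]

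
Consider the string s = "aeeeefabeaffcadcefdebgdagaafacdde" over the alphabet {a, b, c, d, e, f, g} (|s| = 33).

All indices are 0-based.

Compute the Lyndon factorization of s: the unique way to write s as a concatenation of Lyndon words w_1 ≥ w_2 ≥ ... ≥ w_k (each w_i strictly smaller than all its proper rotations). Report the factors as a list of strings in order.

["aeeeef", "abeaffcadcefdebgdag", "aafacdde"]

emit factor 1: 'aeeeef' (i=0, period=6)
emit factor 2: 'abeaffcadcefdebgdag' (i=6, period=19)
emit factor 3: 'aafacdde' (i=25, period=8)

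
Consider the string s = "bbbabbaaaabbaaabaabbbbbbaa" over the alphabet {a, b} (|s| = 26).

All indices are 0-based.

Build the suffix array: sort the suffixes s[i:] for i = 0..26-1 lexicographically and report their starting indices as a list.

rank→(start, suffix):
  0 → (25, 'a')
  1 → (24, 'aa')
  2 → (6, 'aaaabbaaabaabbbbbbaa')
  3 → (12, 'aaabaabbbbbbaa')
  4 → (7, 'aaabbaaabaabbbbbbaa')
  5 → (13, 'aabaabbbbbbaa')
  6 → (8, 'aabbaaabaabbbbbbaa')
  7 → (16, 'aabbbbbbaa')
  8 → (14, 'abaabbbbbbaa')
  9 → (3, 'abbaaaabbaaabaabbbbbbaa')
  10 → (9, 'abbaaabaabbbbbbaa')
  11 → (17, 'abbbbbbaa')
  12 → (23, 'baa')
  13 → (5, 'baaaabbaaabaabbbbbbaa')
  14 → (11, 'baaabaabbbbbbaa')
  15 → (15, 'baabbbbbbaa')
  16 → (2, 'babbaaaabbaaabaabbbbbbaa')
  17 → (22, 'bbaa')
  18 → (4, 'bbaaaabbaaabaabbbbbbaa')
  19 → (10, 'bbaaabaabbbbbbaa')
  20 → (1, 'bbabbaaaabbaaabaabbbbbbaa')
  21 → (21, 'bbbaa')
  22 → (0, 'bbbabbaaaabbaaabaabbbbbbaa')
  23 → (20, 'bbbbaa')
  24 → (19, 'bbbbbaa')
  25 → (18, 'bbbbbbaa')

[25, 24, 6, 12, 7, 13, 8, 16, 14, 3, 9, 17, 23, 5, 11, 15, 2, 22, 4, 10, 1, 21, 0, 20, 19, 18]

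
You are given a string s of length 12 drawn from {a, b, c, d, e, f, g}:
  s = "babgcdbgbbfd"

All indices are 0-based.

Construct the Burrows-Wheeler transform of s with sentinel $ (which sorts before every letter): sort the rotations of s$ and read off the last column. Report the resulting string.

rank  rotation       last
    0  $babgcdbgbbfd  d
    1  abgcdbgbbfd$b  b
    2  babgcdbgbbfd$  $
    3  bbfd$babgcdbg  g
    4  bfd$babgcdbgb  b
    5  bgbbfd$babgcd  d
    6  bgcdbgbbfd$ba  a
    7  cdbgbbfd$babg  g
    8  d$babgcdbgbbf  f
    9  dbgbbfd$babgc  c
   10  fd$babgcdbgbb  b
   11  gbbfd$babgcdb  b
   12  gcdbgbbfd$bab  b

db$gbdagfcbbb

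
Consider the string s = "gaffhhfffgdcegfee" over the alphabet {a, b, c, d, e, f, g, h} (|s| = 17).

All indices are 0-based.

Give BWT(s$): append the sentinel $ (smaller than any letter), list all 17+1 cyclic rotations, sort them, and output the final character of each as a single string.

rank  rotation            last
    0  $gaffhhfffgdcegfee  e
    1  affhhfffgdcegfee$g  g
    2  cegfee$gaffhhfffgd  d
    3  dcegfee$gaffhhfffg  g
    4  e$gaffhhfffgdcegfe  e
    5  ee$gaffhhfffgdcegf  f
    6  egfee$gaffhhfffgdc  c
    7  fee$gaffhhfffgdceg  g
    8  fffgdcegfee$gaffhh  h
    9  ffgdcegfee$gaffhhf  f
   10  ffhhfffgdcegfee$ga  a
   11  fgdcegfee$gaffhhff  f
   12  fhhfffgdcegfee$gaf  f
   13  gaffhhfffgdcegfee$  $
   14  gdcegfee$gaffhhfff  f
   15  gfee$gaffhhfffgdce  e
   16  hfffgdcegfee$gaffh  h
   17  hhfffgdcegfee$gaff  f

egdgefcghfaff$fehf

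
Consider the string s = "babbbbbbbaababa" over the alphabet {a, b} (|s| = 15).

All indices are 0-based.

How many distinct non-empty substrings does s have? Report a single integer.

85

rank→(start, suffix):
  0 → (14, 'a')
  1 → (9, 'aababa')
  2 → (12, 'aba')
  3 → (10, 'ababa')
  4 → (1, 'abbbbbbbaababa')
  5 → (13, 'ba')
  6 → (8, 'baababa')
  7 → (11, 'baba')
  8 → (0, 'babbbbbbbaababa')
  9 → (7, 'bbaababa')
  10 → (6, 'bbbaababa')
  11 → (5, 'bbbbaababa')
  12 → (4, 'bbbbbaababa')
  13 → (3, 'bbbbbbaababa')
  14 → (2, 'bbbbbbbaababa')

SA = [14, 9, 12, 10, 1, 13, 8, 11, 0, 7, 6, 5, 4, 3, 2]
rank  pair      lcp
   1  s[14:],s[9:]  1  'a'
   2  s[9:],s[12:]  1  'a'
   3  s[12:],s[10:]  3  'aba'
   4  s[10:],s[1:]  2  'ab'
   5  s[1:],s[13:]  0  ''
   6  s[13:],s[8:]  2  'ba'
   7  s[8:],s[11:]  2  'ba'
   8  s[11:],s[0:]  3  'bab'
   9  s[0:],s[7:]  1  'b'
  10  s[7:],s[6:]  2  'bb'
  11  s[6:],s[5:]  3  'bbb'
  12  s[5:],s[4:]  4  'bbbb'
  13  s[4:],s[3:]  5  'bbbbb'
  14  s[3:],s[2:]  6  'bbbbbb'

n(n+1)/2 = 15·16/2 = 120
Σ LCP = 0 + 1 + 1 + 3 + 2 + 0 + 2 + 2 + 3 + 1 + 2 + 3 + 4 + 5 + 6 = 35
distinct = 120 − 35 = 85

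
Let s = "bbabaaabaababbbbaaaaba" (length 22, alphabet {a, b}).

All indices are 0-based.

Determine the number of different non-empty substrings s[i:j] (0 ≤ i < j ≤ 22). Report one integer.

rank→(start, suffix):
  0 → (21, 'a')
  1 → (16, 'aaaaba')
  2 → (17, 'aaaba')
  3 → (4, 'aaabaababbbbaaaaba')
  4 → (18, 'aaba')
  5 → (5, 'aabaababbbbaaaaba')
  6 → (8, 'aababbbbaaaaba')
  7 → (19, 'aba')
  8 → (2, 'abaaabaababbbbaaaaba')
  9 → (6, 'abaababbbbaaaaba')
  10 → (9, 'ababbbbaaaaba')
  11 → (11, 'abbbbaaaaba')
  12 → (20, 'ba')
  13 → (15, 'baaaaba')
  14 → (3, 'baaabaababbbbaaaaba')
  15 → (7, 'baababbbbaaaaba')
  16 → (1, 'babaaabaababbbbaaaaba')
  17 → (10, 'babbbbaaaaba')
  18 → (14, 'bbaaaaba')
  19 → (0, 'bbabaaabaababbbbaaaaba')
  20 → (13, 'bbbaaaaba')
  21 → (12, 'bbbbaaaaba')

SA = [21, 16, 17, 4, 18, 5, 8, 19, 2, 6, 9, 11, 20, 15, 3, 7, 1, 10, 14, 0, 13, 12]
[i] adj suffixes → lcp
  [1] 21/16 → 1 ('a')
  [2] 16/17 → 3 ('aaa')
  [3] 17/4 → 5 ('aaaba')
  [4] 4/18 → 2 ('aa')
  [5] 18/5 → 4 ('aaba')
  [6] 5/8 → 4 ('aaba')
  [7] 8/19 → 1 ('a')
  [8] 19/2 → 3 ('aba')
  [9] 2/6 → 4 ('abaa')
  [10] 6/9 → 3 ('aba')
  [11] 9/11 → 2 ('ab')
  [12] 11/20 → 0 ('')
  [13] 20/15 → 2 ('ba')
  [14] 15/3 → 4 ('baaa')
  [15] 3/7 → 3 ('baa')
  [16] 7/1 → 2 ('ba')
  [17] 1/10 → 3 ('bab')
  [18] 10/14 → 1 ('b')
  [19] 14/0 → 3 ('bba')
  [20] 0/13 → 2 ('bb')
  [21] 13/12 → 3 ('bbb')

n(n+1)/2 = 22·23/2 = 253
Σ LCP = 0 + 1 + 3 + 5 + 2 + 4 + 4 + 1 + 3 + 4 + 3 + 2 + 0 + 2 + 4 + 3 + 2 + 3 + 1 + 3 + 2 + 3 = 55
distinct = 253 − 55 = 198

198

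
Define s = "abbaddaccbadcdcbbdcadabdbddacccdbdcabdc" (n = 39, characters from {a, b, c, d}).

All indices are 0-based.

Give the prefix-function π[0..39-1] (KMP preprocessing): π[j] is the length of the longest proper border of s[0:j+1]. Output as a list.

[0, 0, 0, 1, 0, 0, 1, 0, 0, 0, 1, 0, 0, 0, 0, 0, 0, 0, 0, 1, 0, 1, 2, 0, 0, 0, 0, 1, 0, 0, 0, 0, 0, 0, 0, 1, 2, 0, 0]

π[0] = 0
j=1 s[j]='b': π[1]=0 (border '')
j=2 s[j]='b': π[2]=0 (border '')
j=3 s[j]='a': π[3]=1 (border 'a')
j=4 s[j]='d': k: 1→0; π[4]=0 (border '')
j=5 s[j]='d': π[5]=0 (border '')
j=6 s[j]='a': π[6]=1 (border 'a')
j=7 s[j]='c': k: 1→0; π[7]=0 (border '')
j=8 s[j]='c': π[8]=0 (border '')
j=9 s[j]='b': π[9]=0 (border '')
j=10 s[j]='a': π[10]=1 (border 'a')
j=11 s[j]='d': k: 1→0; π[11]=0 (border '')
j=12 s[j]='c': π[12]=0 (border '')
j=13 s[j]='d': π[13]=0 (border '')
j=14 s[j]='c': π[14]=0 (border '')
j=15 s[j]='b': π[15]=0 (border '')
j=16 s[j]='b': π[16]=0 (border '')
j=17 s[j]='d': π[17]=0 (border '')
j=18 s[j]='c': π[18]=0 (border '')
j=19 s[j]='a': π[19]=1 (border 'a')
j=20 s[j]='d': k: 1→0; π[20]=0 (border '')
j=21 s[j]='a': π[21]=1 (border 'a')
j=22 s[j]='b': π[22]=2 (border 'ab')
j=23 s[j]='d': k: 2→0; π[23]=0 (border '')
j=24 s[j]='b': π[24]=0 (border '')
j=25 s[j]='d': π[25]=0 (border '')
j=26 s[j]='d': π[26]=0 (border '')
j=27 s[j]='a': π[27]=1 (border 'a')
j=28 s[j]='c': k: 1→0; π[28]=0 (border '')
j=29 s[j]='c': π[29]=0 (border '')
j=30 s[j]='c': π[30]=0 (border '')
j=31 s[j]='d': π[31]=0 (border '')
j=32 s[j]='b': π[32]=0 (border '')
j=33 s[j]='d': π[33]=0 (border '')
j=34 s[j]='c': π[34]=0 (border '')
j=35 s[j]='a': π[35]=1 (border 'a')
j=36 s[j]='b': π[36]=2 (border 'ab')
j=37 s[j]='d': k: 2→0; π[37]=0 (border '')
j=38 s[j]='c': π[38]=0 (border '')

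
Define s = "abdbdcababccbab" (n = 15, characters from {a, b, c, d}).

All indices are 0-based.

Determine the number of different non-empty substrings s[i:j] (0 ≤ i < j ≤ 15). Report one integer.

103

rank→(start, suffix):
  0 → (13, 'ab')
  1 → (6, 'ababccbab')
  2 → (8, 'abccbab')
  3 → (0, 'abdbdcababccbab')
  4 → (14, 'b')
  5 → (12, 'bab')
  6 → (7, 'babccbab')
  7 → (9, 'bccbab')
  8 → (1, 'bdbdcababccbab')
  9 → (3, 'bdcababccbab')
  10 → (5, 'cababccbab')
  11 → (11, 'cbab')
  12 → (10, 'ccbab')
  13 → (2, 'dbdcababccbab')
  14 → (4, 'dcababccbab')

SA = [13, 6, 8, 0, 14, 12, 7, 9, 1, 3, 5, 11, 10, 2, 4]
i: (SA[i-1],SA[i]) lcp shared
  1: (13,6) 2 'ab'
  2: (6,8) 2 'ab'
  3: (8,0) 2 'ab'
  4: (0,14) 0 ''
  5: (14,12) 1 'b'
  6: (12,7) 3 'bab'
  7: (7,9) 1 'b'
  8: (9,1) 1 'b'
  9: (1,3) 2 'bd'
  10: (3,5) 0 ''
  11: (5,11) 1 'c'
  12: (11,10) 1 'c'
  13: (10,2) 0 ''
  14: (2,4) 1 'd'

n(n+1)/2 = 15·16/2 = 120
Σ LCP = 0 + 2 + 2 + 2 + 0 + 1 + 3 + 1 + 1 + 2 + 0 + 1 + 1 + 0 + 1 = 17
distinct = 120 − 17 = 103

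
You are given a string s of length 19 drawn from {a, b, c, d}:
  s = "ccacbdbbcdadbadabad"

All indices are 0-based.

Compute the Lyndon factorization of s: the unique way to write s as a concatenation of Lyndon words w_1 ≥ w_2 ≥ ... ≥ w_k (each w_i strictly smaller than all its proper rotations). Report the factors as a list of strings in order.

emit factor 1: 'c' (i=0, period=1)
emit factor 2: 'c' (i=1, period=1)
emit factor 3: 'acbdbbcdadbad' (i=2, period=13)
emit factor 4: 'abad' (i=15, period=4)

["c", "c", "acbdbbcdadbad", "abad"]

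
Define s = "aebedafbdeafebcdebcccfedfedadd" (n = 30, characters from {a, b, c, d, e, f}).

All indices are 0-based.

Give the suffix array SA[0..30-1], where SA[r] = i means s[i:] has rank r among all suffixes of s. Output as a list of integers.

[27, 0, 5, 10, 17, 13, 7, 2, 18, 19, 14, 20, 29, 26, 4, 28, 8, 15, 23, 9, 16, 12, 1, 25, 3, 22, 6, 11, 24, 21]

sorted suffixes:
  #0 SA[0]=27  'add'
  #1 SA[1]=0  'aebedafbdeafebcdebcccfedfedadd'
  #2 SA[2]=5  'afbdeafebcdebcccfedfedadd'
  #3 SA[3]=10  'afebcdebcccfedfedadd'
  #4 SA[4]=17  'bcccfedfedadd'
  #5 SA[5]=13  'bcdebcccfedfedadd'
  #6 SA[6]=7  'bdeafebcdebcccfedfedadd'
  #7 SA[7]=2  'bedafbdeafebcdebcccfedfedadd'
  #8 SA[8]=18  'cccfedfedadd'
  #9 SA[9]=19  'ccfedfedadd'
  #10 SA[10]=14  'cdebcccfedfedadd'
  #11 SA[11]=20  'cfedfedadd'
  #12 SA[12]=29  'd'
  #13 SA[13]=26  'dadd'
  #14 SA[14]=4  'dafbdeafebcdebcccfedfedadd'
  #15 SA[15]=28  'dd'
  #16 SA[16]=8  'deafebcdebcccfedfedadd'
  #17 SA[17]=15  'debcccfedfedadd'
  #18 SA[18]=23  'dfedadd'
  #19 SA[19]=9  'eafebcdebcccfedfedadd'
  #20 SA[20]=16  'ebcccfedfedadd'
  #21 SA[21]=12  'ebcdebcccfedfedadd'
  #22 SA[22]=1  'ebedafbdeafebcdebcccfedfedadd'
  #23 SA[23]=25  'edadd'
  #24 SA[24]=3  'edafbdeafebcdebcccfedfedadd'
  #25 SA[25]=22  'edfedadd'
  #26 SA[26]=6  'fbdeafebcdebcccfedfedadd'
  #27 SA[27]=11  'febcdebcccfedfedadd'
  #28 SA[28]=24  'fedadd'
  #29 SA[29]=21  'fedfedadd'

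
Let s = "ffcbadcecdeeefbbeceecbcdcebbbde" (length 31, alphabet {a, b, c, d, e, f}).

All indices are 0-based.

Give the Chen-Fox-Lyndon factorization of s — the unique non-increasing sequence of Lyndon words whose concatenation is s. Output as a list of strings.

emit factor 1: 'f' (i=0, period=1)
emit factor 2: 'f' (i=1, period=1)
emit factor 3: 'c' (i=2, period=1)
emit factor 4: 'b' (i=3, period=1)
emit factor 5: 'adcecdeeefbbeceecbcdcebbbde' (i=4, period=27)

["f", "f", "c", "b", "adcecdeeefbbeceecbcdcebbbde"]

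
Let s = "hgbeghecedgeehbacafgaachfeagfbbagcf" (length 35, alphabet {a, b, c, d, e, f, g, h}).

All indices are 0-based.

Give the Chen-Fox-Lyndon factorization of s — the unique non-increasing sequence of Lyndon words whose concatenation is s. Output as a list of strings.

["h", "g", "beghecedgeeh", "b", "acafg", "aachfeagfbbagcf"]

emit factor 1: 'h' (i=0, period=1)
emit factor 2: 'g' (i=1, period=1)
emit factor 3: 'beghecedgeeh' (i=2, period=12)
emit factor 4: 'b' (i=14, period=1)
emit factor 5: 'acafg' (i=15, period=5)
emit factor 6: 'aachfeagfbbagcf' (i=20, period=15)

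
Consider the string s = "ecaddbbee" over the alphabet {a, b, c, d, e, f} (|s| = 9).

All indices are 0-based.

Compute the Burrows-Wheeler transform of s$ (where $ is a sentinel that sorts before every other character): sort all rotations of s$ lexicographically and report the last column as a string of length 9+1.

rank  rotation    last
    0  $ecaddbbee  e
    1  addbbee$ec  c
    2  bbee$ecadd  d
    3  bee$ecaddb  b
    4  caddbbee$e  e
    5  dbbee$ecad  d
    6  ddbbee$eca  a
    7  e$ecaddbbe  e
    8  ecaddbbee$  $
    9  ee$ecaddbb  b

ecdbedae$b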